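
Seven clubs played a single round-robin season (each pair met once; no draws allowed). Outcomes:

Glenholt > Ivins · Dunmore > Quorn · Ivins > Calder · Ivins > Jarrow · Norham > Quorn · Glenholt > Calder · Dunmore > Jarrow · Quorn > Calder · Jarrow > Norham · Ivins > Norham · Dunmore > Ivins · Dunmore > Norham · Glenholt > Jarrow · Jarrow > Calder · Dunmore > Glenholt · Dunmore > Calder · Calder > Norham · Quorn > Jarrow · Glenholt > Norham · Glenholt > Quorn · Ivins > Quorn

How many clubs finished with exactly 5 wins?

Win totals: Calder 1, Glenholt 5, Dunmore 6, Norham 1, Quorn 2, Ivins 4, Jarrow 2.
Exactly 5: Glenholt — 1 club.

1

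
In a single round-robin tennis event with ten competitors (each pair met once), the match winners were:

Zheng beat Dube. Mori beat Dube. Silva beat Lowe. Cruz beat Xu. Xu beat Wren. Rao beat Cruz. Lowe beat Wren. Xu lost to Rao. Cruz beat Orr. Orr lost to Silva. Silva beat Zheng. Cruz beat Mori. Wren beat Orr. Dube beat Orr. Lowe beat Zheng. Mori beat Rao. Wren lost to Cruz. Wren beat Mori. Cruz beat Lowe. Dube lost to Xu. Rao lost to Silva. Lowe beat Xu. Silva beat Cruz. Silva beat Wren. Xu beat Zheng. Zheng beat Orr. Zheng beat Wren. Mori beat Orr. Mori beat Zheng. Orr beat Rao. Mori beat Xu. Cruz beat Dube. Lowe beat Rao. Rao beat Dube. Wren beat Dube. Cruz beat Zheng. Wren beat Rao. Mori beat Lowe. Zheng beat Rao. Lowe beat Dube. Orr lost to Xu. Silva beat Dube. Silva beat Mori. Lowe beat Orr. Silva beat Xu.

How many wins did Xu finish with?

Xu's results: beat Zheng, Wren, Dube, Orr; lost to Rao, Lowe, Mori, Silva, Cruz.
That is 4 wins.

4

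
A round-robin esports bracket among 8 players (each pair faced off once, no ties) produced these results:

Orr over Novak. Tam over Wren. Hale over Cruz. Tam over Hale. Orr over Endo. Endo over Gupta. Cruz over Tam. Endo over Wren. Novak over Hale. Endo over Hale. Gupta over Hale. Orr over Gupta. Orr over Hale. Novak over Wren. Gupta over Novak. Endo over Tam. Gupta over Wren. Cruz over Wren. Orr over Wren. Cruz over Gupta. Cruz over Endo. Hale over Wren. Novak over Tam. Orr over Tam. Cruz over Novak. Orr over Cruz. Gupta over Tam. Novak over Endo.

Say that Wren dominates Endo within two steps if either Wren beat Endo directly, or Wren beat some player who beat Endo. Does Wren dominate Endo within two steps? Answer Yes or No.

No

Wren did not beat Endo directly.
Wren beat no one, so there is no intermediate player.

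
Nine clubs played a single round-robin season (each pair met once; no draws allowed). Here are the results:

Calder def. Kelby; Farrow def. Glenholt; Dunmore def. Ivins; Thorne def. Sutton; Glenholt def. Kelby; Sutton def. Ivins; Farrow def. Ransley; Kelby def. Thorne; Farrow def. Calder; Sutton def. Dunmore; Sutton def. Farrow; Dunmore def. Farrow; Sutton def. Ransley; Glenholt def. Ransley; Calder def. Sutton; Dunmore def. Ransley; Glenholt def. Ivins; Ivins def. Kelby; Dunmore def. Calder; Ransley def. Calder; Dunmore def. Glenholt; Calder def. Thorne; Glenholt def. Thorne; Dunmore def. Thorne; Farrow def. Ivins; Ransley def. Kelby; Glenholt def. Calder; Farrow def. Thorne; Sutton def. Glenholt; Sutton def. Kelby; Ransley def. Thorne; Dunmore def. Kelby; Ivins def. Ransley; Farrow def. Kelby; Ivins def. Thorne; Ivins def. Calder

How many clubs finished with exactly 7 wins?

Win totals: Ivins 4, Farrow 6, Calder 3, Dunmore 7, Ransley 3, Thorne 1, Kelby 1, Glenholt 5, Sutton 6.
Exactly 7: Dunmore — 1 club.

1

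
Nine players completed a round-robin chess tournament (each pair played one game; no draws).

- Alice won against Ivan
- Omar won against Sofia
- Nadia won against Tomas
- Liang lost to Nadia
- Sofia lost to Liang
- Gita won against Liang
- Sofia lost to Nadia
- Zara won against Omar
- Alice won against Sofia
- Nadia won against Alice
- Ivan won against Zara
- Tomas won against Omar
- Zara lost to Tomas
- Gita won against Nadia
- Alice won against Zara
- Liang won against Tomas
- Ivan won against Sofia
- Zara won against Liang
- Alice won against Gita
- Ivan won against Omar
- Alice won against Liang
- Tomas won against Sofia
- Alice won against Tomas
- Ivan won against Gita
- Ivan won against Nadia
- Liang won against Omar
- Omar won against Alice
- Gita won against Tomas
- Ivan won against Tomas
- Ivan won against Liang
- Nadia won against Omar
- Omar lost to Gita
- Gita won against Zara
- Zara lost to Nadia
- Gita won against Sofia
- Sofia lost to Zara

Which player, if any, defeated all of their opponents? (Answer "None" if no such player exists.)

None

Highest win total is Ivan with 7 (out of 8 possible).
Ivan lost to Alice, so no player went undefeated.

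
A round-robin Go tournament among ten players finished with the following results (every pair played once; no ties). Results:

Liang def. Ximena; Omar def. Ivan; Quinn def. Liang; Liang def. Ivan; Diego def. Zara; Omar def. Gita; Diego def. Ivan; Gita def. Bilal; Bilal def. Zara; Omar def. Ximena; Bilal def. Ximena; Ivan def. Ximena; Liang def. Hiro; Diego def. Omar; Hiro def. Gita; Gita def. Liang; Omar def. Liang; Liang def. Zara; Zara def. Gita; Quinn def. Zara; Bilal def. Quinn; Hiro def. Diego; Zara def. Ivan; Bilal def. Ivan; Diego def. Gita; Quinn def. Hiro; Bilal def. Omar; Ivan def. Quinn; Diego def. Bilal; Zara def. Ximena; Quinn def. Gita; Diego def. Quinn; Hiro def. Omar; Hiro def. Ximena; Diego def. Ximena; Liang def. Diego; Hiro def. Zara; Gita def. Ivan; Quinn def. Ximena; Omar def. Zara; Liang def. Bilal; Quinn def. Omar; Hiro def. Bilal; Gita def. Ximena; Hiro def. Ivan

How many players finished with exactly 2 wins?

1

Win totals: Ivan 2, Diego 7, Quinn 6, Gita 4, Zara 3, Ximena 0, Omar 5, Bilal 5, Hiro 7, Liang 6.
Exactly 2: Ivan — 1 player.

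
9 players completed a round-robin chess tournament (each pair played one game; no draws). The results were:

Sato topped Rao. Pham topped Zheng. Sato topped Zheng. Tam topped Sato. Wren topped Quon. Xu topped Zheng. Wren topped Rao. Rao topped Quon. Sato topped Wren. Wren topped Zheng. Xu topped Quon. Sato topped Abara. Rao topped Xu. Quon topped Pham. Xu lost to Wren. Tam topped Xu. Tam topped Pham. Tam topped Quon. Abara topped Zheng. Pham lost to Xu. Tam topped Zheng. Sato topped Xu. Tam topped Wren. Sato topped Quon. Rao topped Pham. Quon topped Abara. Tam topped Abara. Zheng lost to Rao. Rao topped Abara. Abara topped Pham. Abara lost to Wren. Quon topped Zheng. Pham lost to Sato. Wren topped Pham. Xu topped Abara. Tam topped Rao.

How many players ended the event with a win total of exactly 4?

Win totals: Zheng 0, Wren 6, Pham 1, Xu 4, Quon 3, Sato 7, Tam 8, Rao 5, Abara 2.
Exactly 4: Xu — 1 player.

1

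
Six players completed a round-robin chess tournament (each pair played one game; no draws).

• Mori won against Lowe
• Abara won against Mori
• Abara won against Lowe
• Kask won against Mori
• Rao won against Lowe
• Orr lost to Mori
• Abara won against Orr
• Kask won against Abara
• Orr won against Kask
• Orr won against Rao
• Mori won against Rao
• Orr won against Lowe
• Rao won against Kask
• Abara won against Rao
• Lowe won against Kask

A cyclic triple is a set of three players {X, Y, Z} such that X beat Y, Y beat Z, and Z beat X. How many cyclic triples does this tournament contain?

Of the C(6,3) = 20 triples, the cyclic ones are: {Orr, Mori, Kask}; {Orr, Abara, Kask}; {Mori, Lowe, Kask}; {Mori, Rao, Kask}; {Lowe, Abara, Kask}; {Rao, Abara, Kask}.
That is 6.

6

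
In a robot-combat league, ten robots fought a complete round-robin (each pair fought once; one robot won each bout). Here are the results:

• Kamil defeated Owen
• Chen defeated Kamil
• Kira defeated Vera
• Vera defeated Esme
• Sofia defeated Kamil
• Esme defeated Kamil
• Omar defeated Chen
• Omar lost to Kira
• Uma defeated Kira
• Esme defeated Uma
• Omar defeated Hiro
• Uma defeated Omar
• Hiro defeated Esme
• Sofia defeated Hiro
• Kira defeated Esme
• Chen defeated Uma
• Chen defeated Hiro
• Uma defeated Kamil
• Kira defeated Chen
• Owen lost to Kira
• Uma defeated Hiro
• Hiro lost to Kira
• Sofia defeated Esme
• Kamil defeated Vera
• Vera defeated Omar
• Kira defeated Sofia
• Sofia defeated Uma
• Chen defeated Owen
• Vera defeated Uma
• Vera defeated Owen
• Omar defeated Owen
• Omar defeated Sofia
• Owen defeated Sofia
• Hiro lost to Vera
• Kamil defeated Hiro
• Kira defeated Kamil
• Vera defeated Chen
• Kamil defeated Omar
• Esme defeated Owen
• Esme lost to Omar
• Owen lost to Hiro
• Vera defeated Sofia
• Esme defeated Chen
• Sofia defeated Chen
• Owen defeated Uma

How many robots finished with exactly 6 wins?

0

Win totals: Chen 4, Hiro 2, Esme 4, Kira 8, Owen 2, Omar 5, Uma 4, Vera 7, Kamil 4, Sofia 5.
No robot has exactly 6 wins.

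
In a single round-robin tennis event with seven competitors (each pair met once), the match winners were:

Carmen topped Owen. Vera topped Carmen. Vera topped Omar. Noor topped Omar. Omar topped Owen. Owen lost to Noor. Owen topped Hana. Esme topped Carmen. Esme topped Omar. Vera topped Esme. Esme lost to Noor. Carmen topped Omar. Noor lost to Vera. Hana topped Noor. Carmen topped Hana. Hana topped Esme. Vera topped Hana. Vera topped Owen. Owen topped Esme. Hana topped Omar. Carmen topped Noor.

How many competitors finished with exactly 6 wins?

Win totals: Vera 6, Omar 1, Carmen 4, Owen 2, Esme 2, Hana 3, Noor 3.
Exactly 6: Vera — 1 competitor.

1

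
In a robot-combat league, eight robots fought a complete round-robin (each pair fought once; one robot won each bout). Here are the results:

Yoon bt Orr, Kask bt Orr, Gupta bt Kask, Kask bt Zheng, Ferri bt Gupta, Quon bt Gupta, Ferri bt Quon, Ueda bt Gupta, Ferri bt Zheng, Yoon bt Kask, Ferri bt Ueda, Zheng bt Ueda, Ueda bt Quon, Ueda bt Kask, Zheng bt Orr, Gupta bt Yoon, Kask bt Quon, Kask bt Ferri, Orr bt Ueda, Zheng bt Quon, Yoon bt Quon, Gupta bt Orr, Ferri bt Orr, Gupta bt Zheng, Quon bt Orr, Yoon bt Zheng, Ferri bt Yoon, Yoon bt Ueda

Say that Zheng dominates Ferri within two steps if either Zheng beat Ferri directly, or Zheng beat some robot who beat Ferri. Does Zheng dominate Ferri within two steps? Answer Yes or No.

Zheng did not beat Ferri directly.
Zheng beat Quon, Ueda, Orr, but each of them lost to Ferri. No two-step path.

No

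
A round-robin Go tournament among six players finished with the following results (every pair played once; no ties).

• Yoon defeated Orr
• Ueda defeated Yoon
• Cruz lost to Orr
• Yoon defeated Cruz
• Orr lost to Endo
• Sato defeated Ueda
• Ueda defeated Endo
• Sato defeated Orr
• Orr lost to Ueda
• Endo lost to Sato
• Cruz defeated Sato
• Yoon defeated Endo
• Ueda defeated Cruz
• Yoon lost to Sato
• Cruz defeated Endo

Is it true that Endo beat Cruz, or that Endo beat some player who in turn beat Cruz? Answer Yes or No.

Yes

Endo did not beat Cruz directly.
Endo beat Orr. Of those, Orr beat Cruz.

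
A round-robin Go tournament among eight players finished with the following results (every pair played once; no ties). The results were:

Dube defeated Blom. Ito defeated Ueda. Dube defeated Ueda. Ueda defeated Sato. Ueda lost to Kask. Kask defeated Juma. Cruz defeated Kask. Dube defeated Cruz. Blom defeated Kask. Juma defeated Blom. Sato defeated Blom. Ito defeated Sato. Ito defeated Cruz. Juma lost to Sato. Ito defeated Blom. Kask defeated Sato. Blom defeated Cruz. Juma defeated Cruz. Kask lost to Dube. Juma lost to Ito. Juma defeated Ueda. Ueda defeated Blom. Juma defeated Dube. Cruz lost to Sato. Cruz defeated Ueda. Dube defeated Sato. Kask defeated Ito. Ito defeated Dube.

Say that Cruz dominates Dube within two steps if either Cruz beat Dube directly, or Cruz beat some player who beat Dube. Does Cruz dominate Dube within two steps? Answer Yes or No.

No

Cruz did not beat Dube directly.
Cruz beat Kask, Ueda, but each of them lost to Dube. No two-step path.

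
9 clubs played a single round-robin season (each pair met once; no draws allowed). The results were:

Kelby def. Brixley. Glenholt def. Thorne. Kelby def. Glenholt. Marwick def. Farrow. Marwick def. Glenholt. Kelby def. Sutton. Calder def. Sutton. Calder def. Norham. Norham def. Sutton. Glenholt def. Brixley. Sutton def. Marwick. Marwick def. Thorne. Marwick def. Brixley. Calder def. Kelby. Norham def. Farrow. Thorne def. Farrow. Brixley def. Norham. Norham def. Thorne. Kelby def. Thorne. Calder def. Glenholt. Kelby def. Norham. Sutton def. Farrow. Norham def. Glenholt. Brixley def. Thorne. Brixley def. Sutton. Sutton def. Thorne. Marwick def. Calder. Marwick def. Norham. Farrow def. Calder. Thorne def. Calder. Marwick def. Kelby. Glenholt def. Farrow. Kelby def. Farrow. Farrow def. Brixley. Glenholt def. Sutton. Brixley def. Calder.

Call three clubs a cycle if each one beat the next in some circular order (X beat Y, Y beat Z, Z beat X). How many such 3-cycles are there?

Win totals: Marwick 7, Glenholt 4, Kelby 6, Calder 4, Thorne 2, Brixley 4, Sutton 3, Farrow 2, Norham 4.
A club with w wins dominates both others in C(w,2) triples; summing gives 21 + 6 + 15 + 6 + 1 + 6 + 3 + 1 + 6 = 65 transitive triples.
Total triples C(9,3) = 84, so cyclic triples = 84 − 65 = 19.

19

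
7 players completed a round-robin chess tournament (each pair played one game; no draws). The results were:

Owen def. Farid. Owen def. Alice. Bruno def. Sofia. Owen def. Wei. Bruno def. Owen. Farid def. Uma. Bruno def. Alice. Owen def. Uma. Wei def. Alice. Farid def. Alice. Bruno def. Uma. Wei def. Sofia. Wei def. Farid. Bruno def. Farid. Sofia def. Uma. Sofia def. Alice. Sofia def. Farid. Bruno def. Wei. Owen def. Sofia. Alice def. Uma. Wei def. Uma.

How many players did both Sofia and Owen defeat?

3

Sofia beat: Farid, Uma, Alice.
Owen beat: Farid, Uma, Wei, Alice, Sofia.
Both beat: Farid, Uma, Alice — 3.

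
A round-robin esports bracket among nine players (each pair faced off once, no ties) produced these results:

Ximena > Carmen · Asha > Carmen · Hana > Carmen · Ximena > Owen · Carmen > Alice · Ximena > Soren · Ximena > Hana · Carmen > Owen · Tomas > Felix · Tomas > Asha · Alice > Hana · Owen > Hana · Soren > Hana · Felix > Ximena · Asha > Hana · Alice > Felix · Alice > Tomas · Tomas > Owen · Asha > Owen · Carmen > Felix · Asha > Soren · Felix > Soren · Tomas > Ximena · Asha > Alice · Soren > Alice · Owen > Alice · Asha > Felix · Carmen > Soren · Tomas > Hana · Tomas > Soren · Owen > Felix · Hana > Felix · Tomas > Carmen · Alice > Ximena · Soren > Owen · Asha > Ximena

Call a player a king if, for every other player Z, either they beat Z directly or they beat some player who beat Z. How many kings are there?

Ximena cannot reach Tomas, Asha in two steps.
Hana cannot reach Tomas, Asha in two steps.
Tomas reaches everyone (king).
Owen cannot reach Asha in two steps.
Carmen cannot reach Asha in two steps.
Asha reaches everyone (king).
Alice reaches everyone (king).
Soren cannot reach Asha in two steps.
Felix cannot reach Tomas, Asha in two steps.
Kings: Tomas, Asha, Alice — 3.

3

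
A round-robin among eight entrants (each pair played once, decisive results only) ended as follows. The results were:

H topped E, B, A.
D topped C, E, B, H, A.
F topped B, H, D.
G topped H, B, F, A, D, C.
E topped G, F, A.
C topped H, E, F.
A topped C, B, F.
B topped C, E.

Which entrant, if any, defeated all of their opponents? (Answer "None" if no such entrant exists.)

Highest win total is G with 6 (out of 7 possible).
G lost to E, so no entrant went undefeated.

None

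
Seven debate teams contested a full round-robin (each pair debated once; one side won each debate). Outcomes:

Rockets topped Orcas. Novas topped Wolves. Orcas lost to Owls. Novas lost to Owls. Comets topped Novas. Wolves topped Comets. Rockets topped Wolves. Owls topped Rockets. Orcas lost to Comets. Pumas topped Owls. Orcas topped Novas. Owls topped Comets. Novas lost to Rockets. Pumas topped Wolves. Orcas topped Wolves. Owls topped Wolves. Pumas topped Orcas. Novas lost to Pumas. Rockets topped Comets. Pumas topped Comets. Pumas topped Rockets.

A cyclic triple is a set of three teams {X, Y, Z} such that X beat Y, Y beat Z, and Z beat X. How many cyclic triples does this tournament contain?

2

Win totals: Comets 2, Rockets 4, Wolves 1, Novas 1, Owls 5, Orcas 2, Pumas 6.
A team with w wins dominates both others in C(w,2) triples; summing gives 1 + 6 + 0 + 0 + 10 + 1 + 15 = 33 transitive triples.
Total triples C(7,3) = 35, so cyclic triples = 35 − 33 = 2.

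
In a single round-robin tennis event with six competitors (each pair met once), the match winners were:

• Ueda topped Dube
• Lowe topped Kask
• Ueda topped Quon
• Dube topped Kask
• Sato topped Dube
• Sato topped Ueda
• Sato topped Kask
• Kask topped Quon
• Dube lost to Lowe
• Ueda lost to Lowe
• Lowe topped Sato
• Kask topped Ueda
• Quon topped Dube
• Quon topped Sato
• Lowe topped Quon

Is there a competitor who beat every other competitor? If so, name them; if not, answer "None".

Lowe has 5 wins out of 5 opponents — a perfect record.

Lowe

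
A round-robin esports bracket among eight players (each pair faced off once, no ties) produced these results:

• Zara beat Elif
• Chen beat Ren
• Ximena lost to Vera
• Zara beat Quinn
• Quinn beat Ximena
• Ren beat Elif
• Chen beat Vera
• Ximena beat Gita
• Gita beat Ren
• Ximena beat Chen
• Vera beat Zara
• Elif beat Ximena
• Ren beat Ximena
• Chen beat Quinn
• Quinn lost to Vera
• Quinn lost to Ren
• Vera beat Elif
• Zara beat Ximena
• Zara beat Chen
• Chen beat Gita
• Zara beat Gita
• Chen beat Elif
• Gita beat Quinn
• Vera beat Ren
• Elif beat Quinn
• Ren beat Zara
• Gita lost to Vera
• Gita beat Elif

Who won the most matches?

Vera

Win totals: Gita 3, Quinn 1, Chen 5, Elif 2, Zara 5, Ximena 2, Ren 4, Vera 6.
Vera leads with 6 wins (next highest: 5).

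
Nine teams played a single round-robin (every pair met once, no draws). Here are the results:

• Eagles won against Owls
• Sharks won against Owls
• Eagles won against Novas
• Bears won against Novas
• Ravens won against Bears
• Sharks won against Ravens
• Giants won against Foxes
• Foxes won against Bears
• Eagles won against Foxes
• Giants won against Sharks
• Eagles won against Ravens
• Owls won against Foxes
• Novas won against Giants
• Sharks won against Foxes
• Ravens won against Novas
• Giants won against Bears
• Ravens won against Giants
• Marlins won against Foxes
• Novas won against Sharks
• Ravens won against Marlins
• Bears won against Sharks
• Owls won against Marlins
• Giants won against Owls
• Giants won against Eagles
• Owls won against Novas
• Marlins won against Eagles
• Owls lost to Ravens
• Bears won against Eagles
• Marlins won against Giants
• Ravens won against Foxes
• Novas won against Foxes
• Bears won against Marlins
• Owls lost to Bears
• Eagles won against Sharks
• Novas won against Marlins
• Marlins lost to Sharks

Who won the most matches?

Ravens

Win totals: Novas 4, Foxes 1, Owls 3, Ravens 6, Giants 5, Sharks 4, Eagles 5, Marlins 3, Bears 5.
Ravens leads with 6 wins (next highest: 5).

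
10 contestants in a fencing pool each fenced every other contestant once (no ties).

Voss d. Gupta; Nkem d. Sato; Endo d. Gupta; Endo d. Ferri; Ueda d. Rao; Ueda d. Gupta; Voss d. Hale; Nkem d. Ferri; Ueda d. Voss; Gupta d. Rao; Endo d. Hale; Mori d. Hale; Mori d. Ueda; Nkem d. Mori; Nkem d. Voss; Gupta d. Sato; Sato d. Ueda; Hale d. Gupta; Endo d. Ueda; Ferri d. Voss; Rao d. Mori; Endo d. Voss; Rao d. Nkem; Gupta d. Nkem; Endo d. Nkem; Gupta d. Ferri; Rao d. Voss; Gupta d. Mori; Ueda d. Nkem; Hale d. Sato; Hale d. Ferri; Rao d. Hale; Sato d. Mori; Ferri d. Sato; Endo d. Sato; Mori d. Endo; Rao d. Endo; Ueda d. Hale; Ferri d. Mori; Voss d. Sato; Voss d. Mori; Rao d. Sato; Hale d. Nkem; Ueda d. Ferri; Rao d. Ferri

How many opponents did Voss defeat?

Voss' results: beat Hale, Gupta, Mori, Sato; lost to Nkem, Endo, Ferri, Rao, Ueda.
That is 4 wins.

4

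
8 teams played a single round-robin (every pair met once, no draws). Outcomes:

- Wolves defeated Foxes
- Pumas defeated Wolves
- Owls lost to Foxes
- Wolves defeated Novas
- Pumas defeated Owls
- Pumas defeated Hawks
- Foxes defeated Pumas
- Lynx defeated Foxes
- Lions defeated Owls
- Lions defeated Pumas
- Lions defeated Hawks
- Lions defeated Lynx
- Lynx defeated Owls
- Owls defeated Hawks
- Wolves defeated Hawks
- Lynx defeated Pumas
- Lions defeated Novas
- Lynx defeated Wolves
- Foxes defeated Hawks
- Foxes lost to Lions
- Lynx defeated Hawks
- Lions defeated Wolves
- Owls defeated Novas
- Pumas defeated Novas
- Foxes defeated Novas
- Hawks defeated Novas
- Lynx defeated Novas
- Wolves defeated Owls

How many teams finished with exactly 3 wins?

Win totals: Wolves 4, Lions 7, Foxes 4, Lynx 6, Pumas 4, Novas 0, Owls 2, Hawks 1.
No team has exactly 3 wins.

0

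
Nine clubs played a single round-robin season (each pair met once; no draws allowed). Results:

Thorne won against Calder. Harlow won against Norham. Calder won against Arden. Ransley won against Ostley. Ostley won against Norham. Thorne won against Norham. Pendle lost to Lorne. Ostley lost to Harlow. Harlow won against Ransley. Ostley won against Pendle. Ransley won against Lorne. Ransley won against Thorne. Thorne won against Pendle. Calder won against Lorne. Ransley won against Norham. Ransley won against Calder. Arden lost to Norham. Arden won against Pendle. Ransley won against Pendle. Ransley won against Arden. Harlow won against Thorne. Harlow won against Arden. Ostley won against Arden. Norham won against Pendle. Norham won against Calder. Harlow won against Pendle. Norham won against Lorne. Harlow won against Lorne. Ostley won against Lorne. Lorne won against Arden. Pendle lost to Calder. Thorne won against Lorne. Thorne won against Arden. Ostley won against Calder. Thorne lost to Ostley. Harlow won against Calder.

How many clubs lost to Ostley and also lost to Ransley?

Ostley beat: Thorne, Lorne, Pendle, Arden, Calder, Norham.
Ransley beat: Ostley, Thorne, Lorne, Pendle, Arden, Calder, Norham.
Both beat: Thorne, Lorne, Pendle, Arden, Calder, Norham — 6.

6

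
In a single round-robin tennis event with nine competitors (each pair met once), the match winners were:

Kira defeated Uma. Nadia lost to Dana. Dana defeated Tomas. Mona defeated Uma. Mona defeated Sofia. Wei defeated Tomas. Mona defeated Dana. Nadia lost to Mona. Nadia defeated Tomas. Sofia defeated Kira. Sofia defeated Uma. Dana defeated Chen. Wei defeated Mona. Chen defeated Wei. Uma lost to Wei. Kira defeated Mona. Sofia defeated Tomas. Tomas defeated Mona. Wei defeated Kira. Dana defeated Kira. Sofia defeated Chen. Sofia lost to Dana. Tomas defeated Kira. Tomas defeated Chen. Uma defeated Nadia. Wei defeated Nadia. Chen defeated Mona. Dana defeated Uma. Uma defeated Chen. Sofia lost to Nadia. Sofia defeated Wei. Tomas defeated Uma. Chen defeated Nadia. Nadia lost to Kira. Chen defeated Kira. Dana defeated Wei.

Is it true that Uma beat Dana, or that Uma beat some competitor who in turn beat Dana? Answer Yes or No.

No

Uma did not beat Dana directly.
Uma beat Nadia, Chen, but each of them lost to Dana. No two-step path.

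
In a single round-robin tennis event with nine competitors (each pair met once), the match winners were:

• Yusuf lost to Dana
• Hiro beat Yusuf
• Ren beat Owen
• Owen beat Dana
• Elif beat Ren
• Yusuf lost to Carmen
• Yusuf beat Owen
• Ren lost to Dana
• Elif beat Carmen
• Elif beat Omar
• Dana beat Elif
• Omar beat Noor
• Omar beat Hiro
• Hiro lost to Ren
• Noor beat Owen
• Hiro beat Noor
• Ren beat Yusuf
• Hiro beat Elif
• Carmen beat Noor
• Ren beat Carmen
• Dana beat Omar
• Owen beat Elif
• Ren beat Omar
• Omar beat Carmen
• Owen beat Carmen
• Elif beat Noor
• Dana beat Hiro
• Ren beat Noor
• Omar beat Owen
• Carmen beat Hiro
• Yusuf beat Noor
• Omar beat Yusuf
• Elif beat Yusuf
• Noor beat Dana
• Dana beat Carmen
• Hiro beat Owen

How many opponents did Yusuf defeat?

Yusuf's results: beat Owen, Noor; lost to Hiro, Omar, Carmen, Dana, Elif, Ren.
That is 2 wins.

2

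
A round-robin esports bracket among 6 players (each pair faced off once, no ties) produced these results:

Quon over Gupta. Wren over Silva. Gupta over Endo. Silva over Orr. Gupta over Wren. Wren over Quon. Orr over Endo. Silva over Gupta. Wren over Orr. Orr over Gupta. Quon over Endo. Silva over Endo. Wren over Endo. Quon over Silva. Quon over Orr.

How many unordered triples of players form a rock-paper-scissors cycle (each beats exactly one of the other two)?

Win totals: Gupta 2, Endo 0, Orr 2, Quon 4, Silva 3, Wren 4.
A player with w wins dominates both others in C(w,2) triples; summing gives 1 + 0 + 1 + 6 + 3 + 6 = 17 transitive triples.
Total triples C(6,3) = 20, so cyclic triples = 20 − 17 = 3.

3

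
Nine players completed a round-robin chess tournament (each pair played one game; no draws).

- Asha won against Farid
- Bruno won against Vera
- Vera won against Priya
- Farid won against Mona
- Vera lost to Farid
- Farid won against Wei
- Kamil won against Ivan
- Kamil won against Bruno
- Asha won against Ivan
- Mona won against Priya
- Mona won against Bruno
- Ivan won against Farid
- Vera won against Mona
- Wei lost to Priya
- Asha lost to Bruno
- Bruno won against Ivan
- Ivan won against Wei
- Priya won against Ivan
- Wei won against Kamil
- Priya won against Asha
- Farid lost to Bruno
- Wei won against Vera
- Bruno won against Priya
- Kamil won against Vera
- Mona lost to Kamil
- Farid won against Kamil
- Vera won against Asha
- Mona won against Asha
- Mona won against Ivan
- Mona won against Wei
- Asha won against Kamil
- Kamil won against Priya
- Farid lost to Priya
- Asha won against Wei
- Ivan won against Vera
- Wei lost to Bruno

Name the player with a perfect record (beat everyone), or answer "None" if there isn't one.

None

Highest win total is Bruno with 6 (out of 8 possible).
Bruno lost to Mona, Kamil, so no player went undefeated.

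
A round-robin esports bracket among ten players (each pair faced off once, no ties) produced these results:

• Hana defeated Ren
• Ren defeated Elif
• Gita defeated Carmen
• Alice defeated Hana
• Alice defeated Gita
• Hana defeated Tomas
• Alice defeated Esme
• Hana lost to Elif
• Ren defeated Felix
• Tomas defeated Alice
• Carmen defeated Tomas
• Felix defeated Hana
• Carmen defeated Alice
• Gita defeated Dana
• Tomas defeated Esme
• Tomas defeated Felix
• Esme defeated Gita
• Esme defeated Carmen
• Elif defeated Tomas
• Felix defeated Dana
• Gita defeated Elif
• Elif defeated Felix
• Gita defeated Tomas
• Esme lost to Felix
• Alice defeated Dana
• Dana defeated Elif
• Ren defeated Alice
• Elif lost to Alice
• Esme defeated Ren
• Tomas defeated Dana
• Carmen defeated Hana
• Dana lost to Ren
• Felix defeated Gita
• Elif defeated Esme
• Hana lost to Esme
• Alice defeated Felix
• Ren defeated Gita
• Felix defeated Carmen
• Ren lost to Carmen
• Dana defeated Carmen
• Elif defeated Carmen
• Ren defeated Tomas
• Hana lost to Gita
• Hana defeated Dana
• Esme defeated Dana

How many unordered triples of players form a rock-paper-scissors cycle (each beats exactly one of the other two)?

Win totals: Felix 5, Alice 6, Gita 5, Carmen 4, Hana 3, Ren 6, Tomas 4, Dana 2, Esme 5, Elif 5.
A player with w wins dominates both others in C(w,2) triples; summing gives 10 + 15 + 10 + 6 + 3 + 15 + 6 + 1 + 10 + 10 = 86 transitive triples.
Total triples C(10,3) = 120, so cyclic triples = 120 − 86 = 34.

34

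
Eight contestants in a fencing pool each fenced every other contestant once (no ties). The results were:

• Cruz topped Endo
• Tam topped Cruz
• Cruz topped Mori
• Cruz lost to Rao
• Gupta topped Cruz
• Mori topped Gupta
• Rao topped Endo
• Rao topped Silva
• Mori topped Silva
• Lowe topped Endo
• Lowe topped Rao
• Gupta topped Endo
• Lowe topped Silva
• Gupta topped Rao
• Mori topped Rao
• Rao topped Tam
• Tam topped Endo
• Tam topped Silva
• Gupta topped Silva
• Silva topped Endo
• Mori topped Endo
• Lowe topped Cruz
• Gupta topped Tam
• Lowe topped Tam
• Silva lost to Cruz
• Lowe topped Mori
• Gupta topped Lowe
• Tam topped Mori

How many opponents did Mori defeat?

4

Mori's results: beat Endo, Rao, Silva, Gupta; lost to Tam, Cruz, Lowe.
That is 4 wins.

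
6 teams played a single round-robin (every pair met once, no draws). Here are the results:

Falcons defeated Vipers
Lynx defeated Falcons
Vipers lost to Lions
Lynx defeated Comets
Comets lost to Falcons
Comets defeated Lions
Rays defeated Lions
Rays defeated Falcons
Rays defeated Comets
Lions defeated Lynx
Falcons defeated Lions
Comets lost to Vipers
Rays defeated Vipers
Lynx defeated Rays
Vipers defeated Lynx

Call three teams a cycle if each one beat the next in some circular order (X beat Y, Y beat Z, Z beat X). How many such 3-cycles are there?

6

Win totals: Falcons 3, Rays 4, Lions 2, Comets 1, Lynx 3, Vipers 2.
A team with w wins dominates both others in C(w,2) triples; summing gives 3 + 6 + 1 + 0 + 3 + 1 = 14 transitive triples.
Total triples C(6,3) = 20, so cyclic triples = 20 − 14 = 6.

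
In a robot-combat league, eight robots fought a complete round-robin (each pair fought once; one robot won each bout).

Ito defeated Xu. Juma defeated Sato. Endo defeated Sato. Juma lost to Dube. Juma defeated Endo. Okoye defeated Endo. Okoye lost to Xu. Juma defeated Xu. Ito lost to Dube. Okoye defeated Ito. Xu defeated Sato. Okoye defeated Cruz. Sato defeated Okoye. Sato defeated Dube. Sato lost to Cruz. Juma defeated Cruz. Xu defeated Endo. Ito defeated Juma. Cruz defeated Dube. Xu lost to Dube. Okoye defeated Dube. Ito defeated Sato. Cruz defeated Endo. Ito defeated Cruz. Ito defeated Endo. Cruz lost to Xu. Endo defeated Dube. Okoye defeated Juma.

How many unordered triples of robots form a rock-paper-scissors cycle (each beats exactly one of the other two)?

Win totals: Cruz 3, Xu 4, Sato 2, Ito 5, Juma 4, Dube 3, Okoye 5, Endo 2.
A robot with w wins dominates both others in C(w,2) triples; summing gives 3 + 6 + 1 + 10 + 6 + 3 + 10 + 1 = 40 transitive triples.
Total triples C(8,3) = 56, so cyclic triples = 56 − 40 = 16.

16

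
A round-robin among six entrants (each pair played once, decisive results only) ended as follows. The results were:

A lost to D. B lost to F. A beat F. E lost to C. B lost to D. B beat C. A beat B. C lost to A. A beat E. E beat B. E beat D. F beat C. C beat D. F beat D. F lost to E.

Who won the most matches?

Win totals: A 4, B 1, C 2, D 2, E 3, F 3.
A leads with 4 wins (next highest: 3).

A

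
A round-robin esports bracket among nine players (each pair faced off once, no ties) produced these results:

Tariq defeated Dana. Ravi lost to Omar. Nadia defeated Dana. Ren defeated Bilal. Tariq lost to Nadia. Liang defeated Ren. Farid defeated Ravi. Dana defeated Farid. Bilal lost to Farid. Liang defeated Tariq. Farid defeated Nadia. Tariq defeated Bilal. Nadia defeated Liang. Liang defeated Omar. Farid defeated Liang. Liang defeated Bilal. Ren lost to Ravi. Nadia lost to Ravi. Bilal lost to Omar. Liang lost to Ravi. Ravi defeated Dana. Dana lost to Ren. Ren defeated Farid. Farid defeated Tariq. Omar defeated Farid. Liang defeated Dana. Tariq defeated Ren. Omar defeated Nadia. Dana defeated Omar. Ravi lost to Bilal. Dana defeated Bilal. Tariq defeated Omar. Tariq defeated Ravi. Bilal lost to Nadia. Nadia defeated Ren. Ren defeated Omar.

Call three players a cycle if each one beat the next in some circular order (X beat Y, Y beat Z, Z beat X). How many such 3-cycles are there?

Win totals: Omar 4, Tariq 5, Dana 3, Ravi 4, Liang 5, Nadia 5, Farid 5, Bilal 1, Ren 4.
A player with w wins dominates both others in C(w,2) triples; summing gives 6 + 10 + 3 + 6 + 10 + 10 + 10 + 0 + 6 = 61 transitive triples.
Total triples C(9,3) = 84, so cyclic triples = 84 − 61 = 23.

23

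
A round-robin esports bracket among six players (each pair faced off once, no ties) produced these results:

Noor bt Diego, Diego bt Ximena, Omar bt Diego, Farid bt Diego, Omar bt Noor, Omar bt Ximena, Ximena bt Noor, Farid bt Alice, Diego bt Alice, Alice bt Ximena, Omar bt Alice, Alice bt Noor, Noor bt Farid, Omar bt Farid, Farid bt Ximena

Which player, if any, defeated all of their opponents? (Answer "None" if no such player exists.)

Omar has 5 wins out of 5 opponents — a perfect record.

Omar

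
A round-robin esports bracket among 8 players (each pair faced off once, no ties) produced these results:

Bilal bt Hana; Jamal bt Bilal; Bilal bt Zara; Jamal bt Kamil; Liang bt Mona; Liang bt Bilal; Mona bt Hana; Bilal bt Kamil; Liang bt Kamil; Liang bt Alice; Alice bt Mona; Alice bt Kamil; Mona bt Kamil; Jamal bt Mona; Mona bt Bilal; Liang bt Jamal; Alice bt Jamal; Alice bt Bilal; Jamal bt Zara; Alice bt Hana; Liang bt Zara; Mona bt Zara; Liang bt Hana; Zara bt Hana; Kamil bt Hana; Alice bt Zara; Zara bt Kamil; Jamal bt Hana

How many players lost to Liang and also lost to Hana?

Liang beat: Jamal, Bilal, Alice, Mona, Kamil, Hana, Zara.
Hana beat: no one.
No one was beaten by both.

0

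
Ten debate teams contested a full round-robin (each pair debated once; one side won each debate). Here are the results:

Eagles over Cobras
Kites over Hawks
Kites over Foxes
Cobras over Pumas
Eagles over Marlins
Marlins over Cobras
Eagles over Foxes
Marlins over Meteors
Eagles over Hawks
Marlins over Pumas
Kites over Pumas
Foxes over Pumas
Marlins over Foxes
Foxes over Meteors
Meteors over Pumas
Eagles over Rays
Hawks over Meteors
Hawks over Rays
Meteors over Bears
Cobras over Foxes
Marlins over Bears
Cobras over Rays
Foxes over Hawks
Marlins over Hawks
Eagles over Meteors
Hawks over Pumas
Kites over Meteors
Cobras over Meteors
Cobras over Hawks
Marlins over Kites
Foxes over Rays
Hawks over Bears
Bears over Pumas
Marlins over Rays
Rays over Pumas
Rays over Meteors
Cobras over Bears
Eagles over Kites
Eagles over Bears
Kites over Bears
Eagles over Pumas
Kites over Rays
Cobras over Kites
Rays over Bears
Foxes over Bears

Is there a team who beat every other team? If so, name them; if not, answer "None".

Eagles has 9 wins out of 9 opponents — a perfect record.

Eagles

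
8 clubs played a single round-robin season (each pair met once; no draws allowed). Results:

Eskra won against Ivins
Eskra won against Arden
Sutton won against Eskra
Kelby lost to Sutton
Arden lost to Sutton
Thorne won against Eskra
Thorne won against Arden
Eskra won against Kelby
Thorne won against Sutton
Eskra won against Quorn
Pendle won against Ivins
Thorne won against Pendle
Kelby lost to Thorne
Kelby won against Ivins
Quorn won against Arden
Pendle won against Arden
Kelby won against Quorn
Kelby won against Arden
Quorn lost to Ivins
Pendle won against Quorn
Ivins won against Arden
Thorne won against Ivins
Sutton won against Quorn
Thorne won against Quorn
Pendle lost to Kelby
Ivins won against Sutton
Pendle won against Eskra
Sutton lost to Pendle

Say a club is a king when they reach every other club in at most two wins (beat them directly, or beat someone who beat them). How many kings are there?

Ivins cannot reach Pendle, Thorne in two steps.
Quorn cannot reach Ivins, Eskra, Pendle, Kelby, Sutton, Thorne in two steps.
Arden cannot reach Ivins, Quorn, Eskra, Pendle, Kelby, Sutton, Thorne in two steps.
Eskra cannot reach Thorne in two steps.
Pendle cannot reach Thorne in two steps.
Kelby cannot reach Thorne in two steps.
Sutton cannot reach Thorne in two steps.
Thorne reaches everyone (king).
Kings: Thorne — 1.

1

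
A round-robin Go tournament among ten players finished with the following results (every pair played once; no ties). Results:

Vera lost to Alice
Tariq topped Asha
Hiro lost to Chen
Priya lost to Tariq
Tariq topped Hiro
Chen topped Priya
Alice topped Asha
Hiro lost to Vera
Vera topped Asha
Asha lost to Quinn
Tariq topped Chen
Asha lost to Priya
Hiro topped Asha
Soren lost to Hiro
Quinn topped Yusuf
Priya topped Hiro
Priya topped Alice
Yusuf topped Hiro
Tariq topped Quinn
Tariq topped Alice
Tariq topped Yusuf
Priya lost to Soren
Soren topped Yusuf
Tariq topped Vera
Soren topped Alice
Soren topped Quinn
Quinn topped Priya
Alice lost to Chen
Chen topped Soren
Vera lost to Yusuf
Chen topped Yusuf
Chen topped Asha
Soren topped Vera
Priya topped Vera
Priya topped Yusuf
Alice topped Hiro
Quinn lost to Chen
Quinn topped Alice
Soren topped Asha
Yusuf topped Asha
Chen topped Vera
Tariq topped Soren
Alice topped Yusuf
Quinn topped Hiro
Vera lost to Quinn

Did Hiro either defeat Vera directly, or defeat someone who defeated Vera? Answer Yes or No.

Yes

Hiro did not beat Vera directly.
Hiro beat Asha, Soren. Of those, Soren beat Vera.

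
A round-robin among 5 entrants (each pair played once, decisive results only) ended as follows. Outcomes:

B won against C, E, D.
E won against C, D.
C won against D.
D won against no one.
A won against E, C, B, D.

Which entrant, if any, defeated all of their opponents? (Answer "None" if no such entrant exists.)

A has 4 wins out of 4 opponents — a perfect record.

A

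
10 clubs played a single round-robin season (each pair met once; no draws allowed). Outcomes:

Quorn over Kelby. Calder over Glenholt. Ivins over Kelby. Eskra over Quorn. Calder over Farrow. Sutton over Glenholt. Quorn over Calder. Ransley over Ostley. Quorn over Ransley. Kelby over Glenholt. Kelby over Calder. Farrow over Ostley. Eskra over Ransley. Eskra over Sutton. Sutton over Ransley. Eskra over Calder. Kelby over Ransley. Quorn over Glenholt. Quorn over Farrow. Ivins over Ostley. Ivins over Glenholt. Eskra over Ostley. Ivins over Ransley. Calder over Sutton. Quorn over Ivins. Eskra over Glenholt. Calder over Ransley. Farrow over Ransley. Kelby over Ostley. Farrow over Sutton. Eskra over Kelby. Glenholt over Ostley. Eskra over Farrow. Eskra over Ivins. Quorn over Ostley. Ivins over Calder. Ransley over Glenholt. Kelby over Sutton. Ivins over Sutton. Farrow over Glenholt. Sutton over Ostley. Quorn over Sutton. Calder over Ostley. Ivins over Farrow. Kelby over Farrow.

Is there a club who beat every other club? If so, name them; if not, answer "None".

Eskra

Eskra has 9 wins out of 9 opponents — a perfect record.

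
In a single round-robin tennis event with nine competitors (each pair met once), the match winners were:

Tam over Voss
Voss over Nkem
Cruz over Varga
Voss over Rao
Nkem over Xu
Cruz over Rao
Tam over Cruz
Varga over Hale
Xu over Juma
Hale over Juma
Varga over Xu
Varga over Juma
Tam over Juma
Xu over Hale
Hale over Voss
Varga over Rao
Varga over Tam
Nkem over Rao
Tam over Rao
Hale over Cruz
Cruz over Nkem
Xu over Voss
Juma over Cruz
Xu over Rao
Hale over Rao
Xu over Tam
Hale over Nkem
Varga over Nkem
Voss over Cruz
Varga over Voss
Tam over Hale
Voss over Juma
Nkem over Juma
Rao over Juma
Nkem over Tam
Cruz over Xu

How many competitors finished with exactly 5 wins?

3

Win totals: Tam 5, Cruz 4, Xu 5, Varga 7, Hale 5, Nkem 4, Voss 4, Rao 1, Juma 1.
Exactly 5: Tam, Xu, Hale — 3 competitors.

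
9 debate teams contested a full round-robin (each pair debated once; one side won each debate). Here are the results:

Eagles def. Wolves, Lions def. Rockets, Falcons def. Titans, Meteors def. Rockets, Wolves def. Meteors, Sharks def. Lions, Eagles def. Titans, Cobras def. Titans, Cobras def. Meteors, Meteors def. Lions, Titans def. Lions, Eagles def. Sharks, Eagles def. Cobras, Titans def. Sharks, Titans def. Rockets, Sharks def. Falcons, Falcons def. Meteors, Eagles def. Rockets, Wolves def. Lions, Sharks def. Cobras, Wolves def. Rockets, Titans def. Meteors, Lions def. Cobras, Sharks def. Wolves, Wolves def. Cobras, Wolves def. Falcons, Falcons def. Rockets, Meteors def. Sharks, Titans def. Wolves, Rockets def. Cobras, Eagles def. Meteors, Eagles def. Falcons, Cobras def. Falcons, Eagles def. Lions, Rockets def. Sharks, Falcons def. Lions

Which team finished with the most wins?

Win totals: Eagles 8, Falcons 4, Sharks 4, Meteors 3, Wolves 5, Titans 5, Cobras 3, Rockets 2, Lions 2.
Eagles leads with 8 wins (next highest: 5).

Eagles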